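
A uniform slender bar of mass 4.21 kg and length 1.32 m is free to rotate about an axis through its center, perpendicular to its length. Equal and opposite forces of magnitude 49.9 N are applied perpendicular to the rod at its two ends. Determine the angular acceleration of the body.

α ≈ 108 rad/s²

I = (1/12)ML² = (1/12)(4.21)(1.32)² = 0.6113 kg·m².
The couple gives τ = F·(L/2) + F·(L/2) = F L = (49.9)(1.32) = 65.87 N·m.
From τ = Iα: α = 65.87/0.6113 = 107.8 rad/s².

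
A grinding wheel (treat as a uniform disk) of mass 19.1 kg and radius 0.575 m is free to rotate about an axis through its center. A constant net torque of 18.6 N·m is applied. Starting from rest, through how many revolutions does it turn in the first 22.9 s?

I = ½MR² = (1/2)(19.1)(0.575)² = 3.157 kg·m².
α = τ/I = 18.6/3.157 = 5.891 rad/s².
θ = ½αt² = ½(5.891)(22.9)² = 1545 rad.
Revolutions = θ/(2π) = 245.8.

≈ 246 revolutions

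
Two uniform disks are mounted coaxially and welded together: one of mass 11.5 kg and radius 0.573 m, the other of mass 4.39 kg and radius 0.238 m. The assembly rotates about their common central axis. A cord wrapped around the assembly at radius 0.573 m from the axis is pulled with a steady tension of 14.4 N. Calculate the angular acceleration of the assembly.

α ≈ 4.10 rad/s²

I = ½M₁R₁² + ½M₂R₂² = ½(11.5)(0.573)² + ½(4.39)(0.238)² = 2.012 kg·m².
τ = F r = (14.4)(0.573) = 8.251 N·m.
α = τ/I = 8.251/2.012 = 4.101 rad/s².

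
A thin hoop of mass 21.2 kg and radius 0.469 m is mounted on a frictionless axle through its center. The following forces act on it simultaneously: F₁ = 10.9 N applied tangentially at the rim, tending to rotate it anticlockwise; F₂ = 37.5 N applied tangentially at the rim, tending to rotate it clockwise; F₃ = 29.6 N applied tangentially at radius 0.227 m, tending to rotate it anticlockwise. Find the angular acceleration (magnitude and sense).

α ≈ 1.23 rad/s², clockwise

I = MR² = (21.2)(0.469)² = 4.663 kg·m².
Taking anticlockwise as positive: τ₁ = +(10.9)(0.469) = +5.112 N·m; τ₂ = −(37.5)(0.469) = −17.59 N·m; τ₃ = +(29.6)(0.227) = +6.719 N·m.
Net torque τ = -5.756 N·m.
α = τ/I = -5.756/4.663 = -1.234 rad/s².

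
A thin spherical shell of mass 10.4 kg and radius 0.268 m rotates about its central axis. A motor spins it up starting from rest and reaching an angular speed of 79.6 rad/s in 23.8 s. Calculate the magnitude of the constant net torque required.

I = (2/3)MR² = (2/3)(10.4)(0.268)² = 0.4980 kg·m².
α = Δω/Δt = (79.6 − 0)/23.8 = 3.345 rad/s².
τ = Iα = (0.4980)(3.345) = 1.666 N·m.

τ ≈ 1.67 N·m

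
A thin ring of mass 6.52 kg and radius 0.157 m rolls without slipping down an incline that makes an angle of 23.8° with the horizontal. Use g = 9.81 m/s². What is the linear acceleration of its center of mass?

Translation along the incline: Mg sinθ − f = Ma.
Rotation about the center: fR = Iα with I = MR². No-slip gives a = αR, so f = (I/R²)a = M a.
Substituting: Mg sinθ = (1 + 1.000)Ma, so a = g sinθ/(1 + 1.000) = (9.81) sin 23.8° / 2.000 = 1.979 m/s².

a ≈ 1.98 m/s²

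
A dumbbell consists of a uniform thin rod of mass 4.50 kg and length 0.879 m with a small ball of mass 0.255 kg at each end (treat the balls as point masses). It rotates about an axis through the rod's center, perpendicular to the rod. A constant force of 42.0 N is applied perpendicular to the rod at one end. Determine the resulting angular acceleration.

I_rod = (1/12)ML² = (1/12)(4.50)(0.879)² = 0.2897 kg·m².
I_balls = 2·m·(L/2)² = 2(0.255)(0.4395)² = 0.09851 kg·m².
Total I = 0.3883 kg·m².
τ = F·(L/2) = (42.0)(0.440) = 18.46 N·m.
α = τ/I = 18.46/0.3883 = 47.54 rad/s².

α ≈ 47.5 rad/s²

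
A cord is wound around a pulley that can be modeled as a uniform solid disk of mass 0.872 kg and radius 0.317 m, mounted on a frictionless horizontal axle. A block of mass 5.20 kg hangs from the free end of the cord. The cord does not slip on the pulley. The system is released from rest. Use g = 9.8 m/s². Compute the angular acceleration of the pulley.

α ≈ 28.5 rad/s²

I = ½MR² = (1/2)(0.872)(0.317)² = 0.04381 kg·m².
Block: mg − T = ma. Pulley: TR = Iα. No-slip: a = αR, so T = (I/R²)a = 0.4360·a.
Then mg = (m + 0.4360)a, so a = (5.20)(9.8)/(5.20 + 0.4360) = 9.042 m/s².
α = a/R = 9.042/0.317 = 28.52 rad/s².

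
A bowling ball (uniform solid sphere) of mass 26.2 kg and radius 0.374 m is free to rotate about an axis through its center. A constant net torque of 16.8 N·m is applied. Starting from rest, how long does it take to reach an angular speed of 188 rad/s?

I = (2/5)MR² = (2/5)(26.2)(0.374)² = 1.466 kg·m².
α = τ/I = 16.8/1.466 = 11.46 rad/s².
ω = αt ⇒ t = ω/α = 188/11.46 = 16.40 s.

t ≈ 16.4 s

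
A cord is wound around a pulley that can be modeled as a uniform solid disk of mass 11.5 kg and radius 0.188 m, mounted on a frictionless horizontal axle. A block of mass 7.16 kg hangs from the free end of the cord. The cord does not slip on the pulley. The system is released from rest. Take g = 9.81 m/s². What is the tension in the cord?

I = ½MR² = (1/2)(11.5)(0.188)² = 0.2032 kg·m².
Block: mg − T = ma. Pulley: TR = Iα. No-slip: a = αR, so T = (I/R²)a = 5.750·a.
Then mg = (m + 5.750)a, so a = (7.16)(9.81)/(7.16 + 5.750) = 5.441 m/s².
T = 5.750·a = 31.28 N.

T ≈ 31.3 N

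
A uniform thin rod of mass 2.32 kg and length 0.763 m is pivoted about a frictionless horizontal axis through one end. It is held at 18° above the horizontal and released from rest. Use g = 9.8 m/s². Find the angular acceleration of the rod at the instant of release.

About the pivot, I = (1/3)ML² = (1/3)(2.32)(0.763)² = 0.4502 kg·m².
The weight acts at the center, a distance L/2 = 0.3815 m from the pivot; τ = Mg(L/2) cos 18° = 8.249 N·m.
α = τ/I = 8.249/0.4502 = 18.32 rad/s².

α ≈ 18.3 rad/s²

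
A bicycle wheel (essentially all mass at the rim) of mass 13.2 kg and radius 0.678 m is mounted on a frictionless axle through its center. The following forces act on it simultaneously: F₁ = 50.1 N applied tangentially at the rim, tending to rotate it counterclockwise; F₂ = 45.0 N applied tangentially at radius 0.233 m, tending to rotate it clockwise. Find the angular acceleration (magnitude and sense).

α ≈ 3.87 rad/s², counterclockwise

I = MR² = (13.2)(0.678)² = 6.068 kg·m².
Taking counterclockwise as positive: τ₁ = +(50.1)(0.678) = +33.97 N·m; τ₂ = −(45.0)(0.233) = −10.49 N·m.
Net torque τ = 23.48 N·m.
α = τ/I = 23.48/6.068 = 3.870 rad/s².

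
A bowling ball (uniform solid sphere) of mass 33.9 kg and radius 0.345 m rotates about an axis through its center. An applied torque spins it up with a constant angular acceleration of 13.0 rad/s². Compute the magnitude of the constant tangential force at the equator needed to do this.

F ≈ 60.8 N

I = (2/5)MR² = (2/5)(33.9)(0.345)² = 1.614 kg·m².
The required torque is τ = Iα = (1.614)(13.00) = 20.98 N·m.
A tangential force at the equator gives τ = FR, so F = τ/R = 20.98/0.345 = 60.82 N.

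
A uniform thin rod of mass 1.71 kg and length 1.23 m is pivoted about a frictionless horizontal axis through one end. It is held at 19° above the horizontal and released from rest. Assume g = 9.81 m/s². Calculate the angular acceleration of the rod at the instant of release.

About the pivot, I = (1/3)ML² = (1/3)(1.71)(1.23)² = 0.8624 kg·m².
The weight acts at the center, a distance L/2 = 0.6150 m from the pivot; τ = Mg(L/2) cos 19° = 9.755 N·m.
α = τ/I = 9.755/0.8624 = 11.31 rad/s².
(Equivalently α = (3g/(2L)) cos 19° = 11.31 rad/s².)

α ≈ 11.3 rad/s²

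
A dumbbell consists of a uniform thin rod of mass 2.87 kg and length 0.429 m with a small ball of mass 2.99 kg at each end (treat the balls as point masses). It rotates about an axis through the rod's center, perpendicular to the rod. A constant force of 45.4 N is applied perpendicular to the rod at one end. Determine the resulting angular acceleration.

α ≈ 30.5 rad/s²

I_rod = (1/12)ML² = (1/12)(2.87)(0.429)² = 0.04402 kg·m².
I_balls = 2·m·(L/2)² = 2(2.99)(0.2145)² = 0.2751 kg·m².
Total I = 0.3192 kg·m².
τ = F·(L/2) = (45.4)(0.214) = 9.738 N·m.
α = τ/I = 9.738/0.3192 = 30.51 rad/s².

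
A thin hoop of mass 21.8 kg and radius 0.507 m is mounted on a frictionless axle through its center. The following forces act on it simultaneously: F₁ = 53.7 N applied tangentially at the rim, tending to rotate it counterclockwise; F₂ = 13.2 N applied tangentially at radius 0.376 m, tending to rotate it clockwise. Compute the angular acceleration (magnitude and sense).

α ≈ 3.97 rad/s², counterclockwise

I = MR² = (21.8)(0.507)² = 5.604 kg·m².
Taking counterclockwise as positive: τ₁ = +(53.7)(0.507) = +27.23 N·m; τ₂ = −(13.2)(0.376) = −4.963 N·m.
Net torque τ = 22.26 N·m.
α = τ/I = 22.26/5.604 = 3.973 rad/s².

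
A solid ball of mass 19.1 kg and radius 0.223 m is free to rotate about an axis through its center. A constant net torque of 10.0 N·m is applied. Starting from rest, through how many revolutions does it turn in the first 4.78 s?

I = (2/5)MR² = (2/5)(19.1)(0.223)² = 0.3799 kg·m².
α = τ/I = 10.0/0.3799 = 26.32 rad/s².
θ = ½αt² = ½(26.32)(4.78)² = 300.7 rad.
Revolutions = θ/(2π) = 47.86.

≈ 47.9 revolutions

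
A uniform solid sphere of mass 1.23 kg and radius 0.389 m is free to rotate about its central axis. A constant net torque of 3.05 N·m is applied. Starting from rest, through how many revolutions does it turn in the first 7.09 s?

≈ 164 revolutions

I = (2/5)MR² = (2/5)(1.23)(0.389)² = 0.07445 kg·m².
α = τ/I = 3.05/0.07445 = 40.97 rad/s².
θ = ½αt² = ½(40.97)(7.09)² = 1030 rad.
Revolutions = θ/(2π) = 163.9.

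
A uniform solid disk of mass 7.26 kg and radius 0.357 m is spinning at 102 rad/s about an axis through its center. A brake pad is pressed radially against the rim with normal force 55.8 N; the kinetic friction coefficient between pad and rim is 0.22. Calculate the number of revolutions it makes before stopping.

I = ½MR² = (1/2)(7.26)(0.357)² = 0.4626 kg·m².
Friction force f = μN = (0.22)(55.8) = 12.28 N at the rim; torque magnitude τ = fR = 4.383 N·m, opposing ω.
|α| = τ/I = 4.383/0.4626 = 9.473 rad/s² (deceleration).
ω² = ω₀² − 2|α|θ with ω = 0 ⇒ θ = ω₀²/(2|α|) = 549.1 rad = 87.40 rev.

≈ 87.4 revolutions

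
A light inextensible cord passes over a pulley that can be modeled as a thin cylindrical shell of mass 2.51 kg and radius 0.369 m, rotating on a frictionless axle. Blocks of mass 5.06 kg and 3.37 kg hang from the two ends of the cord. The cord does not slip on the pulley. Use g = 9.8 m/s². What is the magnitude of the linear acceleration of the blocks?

I = MR² = (2.51)(0.369)² = 0.3418 kg·m².
Heavier block: m₁g − T₁ = m₁a. Lighter block: T₂ − m₂g = m₂a.
Pulley: (T₁ − T₂)R = Iα = I(a/R), so T₁ − T₂ = (I/R²)a = 1·M_p a = 2.510·a.
Adding the three: (m₁ − m₂)g = (m₁ + m₂ + 2.510)a, so a = (5.06 − 3.37)(9.8)/(5.06 + 3.37 + 2.510) = 1.514 m/s².

a ≈ 1.51 m/s²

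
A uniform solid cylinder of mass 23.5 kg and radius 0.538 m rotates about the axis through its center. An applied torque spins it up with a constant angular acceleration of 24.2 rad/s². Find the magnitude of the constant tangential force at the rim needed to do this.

I = ½MR² = (1/2)(23.5)(0.538)² = 3.401 kg·m².
The required torque is τ = Iα = (3.401)(24.20) = 82.30 N·m.
A tangential force at the rim gives τ = FR, so F = τ/R = 82.30/0.538 = 153.0 N.

F ≈ 153 N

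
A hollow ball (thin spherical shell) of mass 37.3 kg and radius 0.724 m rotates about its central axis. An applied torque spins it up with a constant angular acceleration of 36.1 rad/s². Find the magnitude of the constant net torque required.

τ ≈ 471 N·m

I = (2/3)MR² = (2/3)(37.3)(0.724)² = 13.03 kg·m².
τ = Iα = (13.03)(36.10) = 470.5 N·m.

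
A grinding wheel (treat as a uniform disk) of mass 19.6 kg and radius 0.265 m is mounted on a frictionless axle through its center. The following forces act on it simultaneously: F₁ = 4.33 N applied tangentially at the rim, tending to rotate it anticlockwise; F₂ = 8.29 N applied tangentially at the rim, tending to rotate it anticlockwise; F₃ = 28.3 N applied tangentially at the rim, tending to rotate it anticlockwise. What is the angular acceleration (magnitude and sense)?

α ≈ 15.8 rad/s², anticlockwise

I = ½MR² = (1/2)(19.6)(0.265)² = 0.6882 kg·m².
Taking anticlockwise as positive: τ₁ = +(4.33)(0.265) = +1.147 N·m; τ₂ = +(8.29)(0.265) = +2.197 N·m; τ₃ = +(28.3)(0.265) = +7.500 N·m.
Net torque τ = 10.84 N·m.
α = τ/I = 10.84/0.6882 = 15.76 rad/s².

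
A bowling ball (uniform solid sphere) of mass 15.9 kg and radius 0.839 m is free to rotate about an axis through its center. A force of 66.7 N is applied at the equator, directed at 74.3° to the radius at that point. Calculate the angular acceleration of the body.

I = (2/5)MR² = (2/5)(15.9)(0.839)² = 4.477 kg·m².
Only the tangential component produces torque: τ = F R sinθ = (66.7)(0.839) sin 74.3° = 53.87 N·m.
Newton's second law for rotation, τ = Iα, gives α = τ/I = 53.87/4.477 = 12.03 rad/s².

α ≈ 12.0 rad/s²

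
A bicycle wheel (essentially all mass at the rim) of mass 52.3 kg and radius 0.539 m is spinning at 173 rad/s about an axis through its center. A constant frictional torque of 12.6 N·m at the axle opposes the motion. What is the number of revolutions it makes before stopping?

≈ 2870 revolutions

I = MR² = (52.3)(0.539)² = 15.19 kg·m².
The net torque has magnitude 12.6 N·m, opposing ω.
|α| = τ/I = 12.60/15.19 = 0.8293 rad/s² (deceleration).
ω² = ω₀² − 2|α|θ with ω = 0 ⇒ θ = ω₀²/(2|α|) = 18050 rad = 2872 rev.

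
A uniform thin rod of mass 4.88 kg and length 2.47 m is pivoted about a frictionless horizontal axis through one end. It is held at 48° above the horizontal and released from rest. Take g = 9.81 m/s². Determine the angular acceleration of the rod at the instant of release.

α ≈ 3.99 rad/s²

About the pivot, I = (1/3)ML² = (1/3)(4.88)(2.47)² = 9.924 kg·m².
The weight acts at the center, a distance L/2 = 1.235 m from the pivot; τ = Mg(L/2) cos 48° = 39.56 N·m.
α = τ/I = 39.56/9.924 = 3.986 rad/s².
(Equivalently α = (3g/(2L)) cos 48° = 3.986 rad/s².)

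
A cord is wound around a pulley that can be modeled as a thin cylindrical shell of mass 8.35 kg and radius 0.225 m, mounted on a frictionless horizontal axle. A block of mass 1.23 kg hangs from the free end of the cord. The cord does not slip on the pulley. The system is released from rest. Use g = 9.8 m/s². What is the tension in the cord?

T ≈ 10.5 N

I = MR² = (8.35)(0.225)² = 0.4227 kg·m².
Block: mg − T = ma. Pulley: TR = Iα. No-slip: a = αR, so T = (I/R²)a = 8.350·a.
Then mg = (m + 8.350)a, so a = (1.23)(9.8)/(1.23 + 8.350) = 1.258 m/s².
T = 8.350·a = 10.51 N.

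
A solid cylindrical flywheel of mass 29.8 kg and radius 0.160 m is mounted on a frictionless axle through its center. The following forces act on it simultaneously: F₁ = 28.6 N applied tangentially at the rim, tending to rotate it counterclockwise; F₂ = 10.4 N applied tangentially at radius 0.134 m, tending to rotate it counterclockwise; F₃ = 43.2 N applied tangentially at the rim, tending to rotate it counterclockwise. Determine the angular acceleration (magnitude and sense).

I = ½MR² = (1/2)(29.8)(0.160)² = 0.3814 kg·m².
Taking counterclockwise as positive: τ₁ = +(28.6)(0.160) = +4.576 N·m; τ₂ = +(10.4)(0.134) = +1.394 N·m; τ₃ = +(43.2)(0.160) = +6.912 N·m.
Net torque τ = 12.88 N·m.
α = τ/I = 12.88/0.3814 = 33.77 rad/s².

α ≈ 33.8 rad/s², counterclockwise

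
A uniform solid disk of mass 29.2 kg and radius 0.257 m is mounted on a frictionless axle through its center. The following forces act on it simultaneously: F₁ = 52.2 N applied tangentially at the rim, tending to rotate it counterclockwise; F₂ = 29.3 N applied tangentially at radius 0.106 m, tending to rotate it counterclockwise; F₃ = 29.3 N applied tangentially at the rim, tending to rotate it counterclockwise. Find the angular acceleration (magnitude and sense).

α ≈ 24.9 rad/s², counterclockwise

I = ½MR² = (1/2)(29.2)(0.257)² = 0.9643 kg·m².
Taking counterclockwise as positive: τ₁ = +(52.2)(0.257) = +13.42 N·m; τ₂ = +(29.3)(0.106) = +3.106 N·m; τ₃ = +(29.3)(0.257) = +7.530 N·m.
Net torque τ = 24.05 N·m.
α = τ/I = 24.05/0.9643 = 24.94 rad/s².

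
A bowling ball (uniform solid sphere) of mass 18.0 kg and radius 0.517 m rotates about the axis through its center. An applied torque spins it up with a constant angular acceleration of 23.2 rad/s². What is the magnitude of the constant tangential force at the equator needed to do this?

I = (2/5)MR² = (2/5)(18.0)(0.517)² = 1.924 kg·m².
The required torque is τ = Iα = (1.924)(23.20) = 44.65 N·m.
A tangential force at the equator gives τ = FR, so F = τ/R = 44.65/0.517 = 86.36 N.

F ≈ 86.4 N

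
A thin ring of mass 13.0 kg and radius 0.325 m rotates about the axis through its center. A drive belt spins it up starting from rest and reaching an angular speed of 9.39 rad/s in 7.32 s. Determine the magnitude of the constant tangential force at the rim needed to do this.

F ≈ 5.42 N

I = MR² = (13.0)(0.325)² = 1.373 kg·m².
α = Δω/Δt = (9.39 − 0)/7.32 = 1.283 rad/s².
The required torque is τ = Iα = (1.373)(1.283) = 1.761 N·m.
A tangential force at the rim gives τ = FR, so F = τ/R = 1.761/0.325 = 5.420 N.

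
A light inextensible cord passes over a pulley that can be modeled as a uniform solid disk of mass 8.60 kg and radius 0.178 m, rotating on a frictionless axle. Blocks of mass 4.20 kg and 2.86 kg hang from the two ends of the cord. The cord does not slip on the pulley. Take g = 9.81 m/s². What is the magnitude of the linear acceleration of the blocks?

a ≈ 1.16 m/s²

I = ½MR² = (1/2)(8.60)(0.178)² = 0.1362 kg·m².
Heavier block: m₁g − T₁ = m₁a. Lighter block: T₂ − m₂g = m₂a.
Pulley: (T₁ − T₂)R = Iα = I(a/R), so T₁ − T₂ = (I/R²)a = (1/2)M_p a = 4.300·a.
Adding the three: (m₁ − m₂)g = (m₁ + m₂ + 4.300)a, so a = (4.20 − 2.86)(9.81)/(4.20 + 2.86 + 4.300) = 1.157 m/s².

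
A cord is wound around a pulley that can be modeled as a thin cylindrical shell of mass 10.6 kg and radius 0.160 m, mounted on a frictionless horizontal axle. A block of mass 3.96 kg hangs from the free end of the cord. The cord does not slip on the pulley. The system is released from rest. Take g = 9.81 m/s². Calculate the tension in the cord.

I = MR² = (10.6)(0.160)² = 0.2714 kg·m².
Block: mg − T = ma. Pulley: TR = Iα. No-slip: a = αR, so T = (I/R²)a = 10.60·a.
Then mg = (m + 10.60)a, so a = (3.96)(9.81)/(3.96 + 10.60) = 2.668 m/s².
T = 10.60·a = 28.28 N.

T ≈ 28.3 N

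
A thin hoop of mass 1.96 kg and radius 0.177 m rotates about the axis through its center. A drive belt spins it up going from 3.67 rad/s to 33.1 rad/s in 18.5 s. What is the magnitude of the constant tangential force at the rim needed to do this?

F ≈ 0.552 N

I = MR² = (1.96)(0.177)² = 0.06140 kg·m².
α = Δω/Δt = (33.1 − 3.67)/18.5 = 1.591 rad/s².
The required torque is τ = Iα = (0.06140)(1.591) = 0.09768 N·m.
A tangential force at the rim gives τ = FR, so F = τ/R = 0.09768/0.177 = 0.5519 N.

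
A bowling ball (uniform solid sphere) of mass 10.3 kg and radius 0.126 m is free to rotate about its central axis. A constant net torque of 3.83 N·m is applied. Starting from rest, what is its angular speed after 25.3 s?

ω ≈ 1480 rad/s

I = (2/5)MR² = (2/5)(10.3)(0.126)² = 0.06541 kg·m².
α = τ/I = 3.83/0.06541 = 58.55 rad/s².
ω = ω₀ + αt = 0 + (58.55)(25.3) = 1481 rad/s.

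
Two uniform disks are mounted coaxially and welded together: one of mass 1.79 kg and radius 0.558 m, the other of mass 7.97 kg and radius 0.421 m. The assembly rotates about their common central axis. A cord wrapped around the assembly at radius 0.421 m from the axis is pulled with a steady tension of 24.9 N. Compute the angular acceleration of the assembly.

I = ½M₁R₁² + ½M₂R₂² = ½(1.79)(0.558)² + ½(7.97)(0.421)² = 0.9850 kg·m².
τ = F r = (24.9)(0.421) = 10.48 N·m.
α = τ/I = 10.48/0.9850 = 10.64 rad/s².

α ≈ 10.6 rad/s²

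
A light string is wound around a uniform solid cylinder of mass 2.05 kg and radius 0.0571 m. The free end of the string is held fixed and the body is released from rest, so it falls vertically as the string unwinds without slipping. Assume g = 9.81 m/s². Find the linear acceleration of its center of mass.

Translation: Mg − T = Ma. Rotation about the center: TR = Iα with I = ½MR².
With a = αR: T = (I/R²)a = (1/2)M a, so Mg = (1 + 0.5000)Ma.
a = g/(1 + 0.5000) = 9.81/1.500 = 6.540 m/s².

a ≈ 6.54 m/s²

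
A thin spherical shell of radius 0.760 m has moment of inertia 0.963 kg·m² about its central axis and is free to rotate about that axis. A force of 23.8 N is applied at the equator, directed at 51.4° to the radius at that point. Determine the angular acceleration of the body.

Only the tangential component produces torque: τ = F R sinθ = (23.8)(0.760) sin 51.4° = 14.14 N·m.
Newton's second law for rotation, τ = Iα, gives α = τ/I = 14.14/0.9630 = 14.68 rad/s².

α ≈ 14.7 rad/s²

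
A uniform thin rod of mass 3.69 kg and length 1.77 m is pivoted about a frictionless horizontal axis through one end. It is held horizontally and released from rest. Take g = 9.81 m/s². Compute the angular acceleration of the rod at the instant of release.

α ≈ 8.31 rad/s²

About the pivot, I = (1/3)ML² = (1/3)(3.69)(1.77)² = 3.853 kg·m².
The weight acts at the center, a distance L/2 = 0.8850 m from the pivot; τ = Mg(L/2) = 32.04 N·m.
α = τ/I = 32.04/3.853 = 8.314 rad/s².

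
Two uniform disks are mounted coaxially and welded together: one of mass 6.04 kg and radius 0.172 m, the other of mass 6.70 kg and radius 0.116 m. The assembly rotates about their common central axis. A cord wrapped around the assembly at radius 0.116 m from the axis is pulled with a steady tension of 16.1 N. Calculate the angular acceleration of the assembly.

α ≈ 13.9 rad/s²

I = ½M₁R₁² + ½M₂R₂² = ½(6.04)(0.172)² + ½(6.70)(0.116)² = 0.1344 kg·m².
τ = F r = (16.1)(0.116) = 1.868 N·m.
α = τ/I = 1.868/0.1344 = 13.89 rad/s².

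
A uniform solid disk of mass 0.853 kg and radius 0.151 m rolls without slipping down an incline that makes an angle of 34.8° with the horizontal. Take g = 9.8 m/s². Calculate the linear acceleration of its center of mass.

a ≈ 3.73 m/s²

Translation along the incline: Mg sinθ − f = Ma.
Rotation about the center: fR = Iα with I = ½MR². No-slip gives a = αR, so f = (I/R²)a = (1/2)M a.
Substituting: Mg sinθ = (1 + 0.5000)Ma, so a = g sinθ/(1 + 0.5000) = (9.8) sin 34.8° / 1.500 = 3.729 m/s².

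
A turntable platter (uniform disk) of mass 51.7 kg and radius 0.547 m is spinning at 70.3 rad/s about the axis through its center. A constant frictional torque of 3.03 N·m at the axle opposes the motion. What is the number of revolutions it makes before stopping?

≈ 1000 revolutions

I = ½MR² = (1/2)(51.7)(0.547)² = 7.735 kg·m².
The net torque has magnitude 3.03 N·m, opposing ω.
|α| = τ/I = 3.030/7.735 = 0.3917 rad/s² (deceleration).
ω² = ω₀² − 2|α|θ with ω = 0 ⇒ θ = ω₀²/(2|α|) = 6308 rad = 1004 rev.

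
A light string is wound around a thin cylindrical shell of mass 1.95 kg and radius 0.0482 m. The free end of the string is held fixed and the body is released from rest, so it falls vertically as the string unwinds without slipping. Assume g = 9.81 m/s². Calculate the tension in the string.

T ≈ 9.56 N

Translation: Mg − T = Ma. Rotation about the center: TR = Iα with I = MR².
With a = αR: T = (I/R²)a = M a, so Mg = (1 + 1.000)Ma.
a = g/(1 + 1.000) = 9.81/2.000 = 4.905 m/s².
T = 1.000·M·a = (1.000)(1.95)(4.905) = 9.565 N.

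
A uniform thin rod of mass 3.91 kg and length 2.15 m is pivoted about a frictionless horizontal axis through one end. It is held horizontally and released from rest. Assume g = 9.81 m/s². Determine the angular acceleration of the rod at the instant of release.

α ≈ 6.84 rad/s²

About the pivot, I = (1/3)ML² = (1/3)(3.91)(2.15)² = 6.025 kg·m².
The weight acts at the center, a distance L/2 = 1.075 m from the pivot; τ = Mg(L/2) = 41.23 N·m.
α = τ/I = 41.23/6.025 = 6.844 rad/s².
(Equivalently α = (3g/(2L)) = 6.844 rad/s².)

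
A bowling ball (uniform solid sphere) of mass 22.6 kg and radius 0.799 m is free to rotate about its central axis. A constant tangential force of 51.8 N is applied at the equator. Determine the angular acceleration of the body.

I = (2/5)MR² = (2/5)(22.6)(0.799)² = 5.771 kg·m².
τ = F R = (51.8)(0.799) = 41.39 N·m.
From τ = Iα: α = 41.39/5.771 = 7.172 rad/s².

α ≈ 7.17 rad/s²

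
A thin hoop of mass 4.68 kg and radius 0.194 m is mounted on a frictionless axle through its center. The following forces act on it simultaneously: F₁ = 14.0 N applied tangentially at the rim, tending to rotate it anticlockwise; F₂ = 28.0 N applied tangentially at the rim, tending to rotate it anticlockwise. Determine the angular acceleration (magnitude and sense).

α ≈ 46.3 rad/s², anticlockwise

I = MR² = (4.68)(0.194)² = 0.1761 kg·m².
Taking anticlockwise as positive: τ₁ = +(14.0)(0.194) = +2.716 N·m; τ₂ = +(28.0)(0.194) = +5.432 N·m.
Net torque τ = 8.148 N·m.
α = τ/I = 8.148/0.1761 = 46.26 rad/s².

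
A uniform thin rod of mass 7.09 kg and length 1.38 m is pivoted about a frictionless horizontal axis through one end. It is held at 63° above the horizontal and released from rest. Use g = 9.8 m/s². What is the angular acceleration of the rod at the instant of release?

About the pivot, I = (1/3)ML² = (1/3)(7.09)(1.38)² = 4.501 kg·m².
The weight acts at the center, a distance L/2 = 0.6900 m from the pivot; τ = Mg(L/2) cos 63° = 21.77 N·m.
α = τ/I = 21.77/4.501 = 4.836 rad/s².
(Equivalently α = (3g/(2L)) cos 63° = 4.836 rad/s².)

α ≈ 4.84 rad/s²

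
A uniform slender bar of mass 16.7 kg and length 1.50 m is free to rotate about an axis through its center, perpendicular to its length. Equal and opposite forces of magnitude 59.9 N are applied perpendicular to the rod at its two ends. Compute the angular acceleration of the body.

α ≈ 28.7 rad/s²

I = (1/12)ML² = (1/12)(16.7)(1.50)² = 3.131 kg·m².
The couple gives τ = F·(L/2) + F·(L/2) = F L = (59.9)(1.50) = 89.85 N·m.
Newton's second law for rotation, τ = Iα, gives α = τ/I = 89.85/3.131 = 28.69 rad/s².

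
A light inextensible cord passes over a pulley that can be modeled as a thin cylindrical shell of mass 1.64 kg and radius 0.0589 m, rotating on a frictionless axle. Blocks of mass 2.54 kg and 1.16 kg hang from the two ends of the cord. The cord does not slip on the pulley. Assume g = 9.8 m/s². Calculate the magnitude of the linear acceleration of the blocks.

I = MR² = (1.64)(0.0589)² = 0.005690 kg·m².
Heavier block: m₁g − T₁ = m₁a. Lighter block: T₂ − m₂g = m₂a.
Pulley: (T₁ − T₂)R = Iα = I(a/R), so T₁ − T₂ = (I/R²)a = 1·M_p a = 1.640·a.
Adding the three: (m₁ − m₂)g = (m₁ + m₂ + 1.640)a, so a = (2.54 − 1.16)(9.8)/(2.54 + 1.16 + 1.640) = 2.533 m/s².

a ≈ 2.53 m/s²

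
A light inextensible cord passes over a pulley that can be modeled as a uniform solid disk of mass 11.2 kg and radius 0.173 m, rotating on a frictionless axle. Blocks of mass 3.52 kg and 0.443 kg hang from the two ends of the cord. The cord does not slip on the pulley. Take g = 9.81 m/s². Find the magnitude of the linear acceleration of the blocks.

I = ½MR² = (1/2)(11.2)(0.173)² = 0.1676 kg·m².
Heavier block: m₁g − T₁ = m₁a. Lighter block: T₂ − m₂g = m₂a.
Pulley: (T₁ − T₂)R = Iα = I(a/R), so T₁ − T₂ = (I/R²)a = (1/2)M_p a = 5.600·a.
Adding the three: (m₁ − m₂)g = (m₁ + m₂ + 5.600)a, so a = (3.52 − 0.443)(9.81)/(3.52 + 0.443 + 5.600) = 3.156 m/s².

a ≈ 3.16 m/s²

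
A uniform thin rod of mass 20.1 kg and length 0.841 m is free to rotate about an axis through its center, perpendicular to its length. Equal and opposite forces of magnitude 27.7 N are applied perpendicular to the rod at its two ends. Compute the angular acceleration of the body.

α ≈ 19.7 rad/s²

I = (1/12)ML² = (1/12)(20.1)(0.841)² = 1.185 kg·m².
The couple gives τ = F·(L/2) + F·(L/2) = F L = (27.7)(0.841) = 23.30 N·m.
Newton's second law for rotation, τ = Iα, gives α = τ/I = 23.30/1.185 = 19.66 rad/s².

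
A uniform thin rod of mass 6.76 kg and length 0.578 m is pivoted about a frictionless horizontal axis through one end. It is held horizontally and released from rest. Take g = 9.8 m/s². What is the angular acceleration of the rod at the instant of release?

About the pivot, I = (1/3)ML² = (1/3)(6.76)(0.578)² = 0.7528 kg·m².
The weight acts at the center, a distance L/2 = 0.2890 m from the pivot; τ = Mg(L/2) = 19.15 N·m.
α = τ/I = 19.15/0.7528 = 25.43 rad/s².

α ≈ 25.4 rad/s²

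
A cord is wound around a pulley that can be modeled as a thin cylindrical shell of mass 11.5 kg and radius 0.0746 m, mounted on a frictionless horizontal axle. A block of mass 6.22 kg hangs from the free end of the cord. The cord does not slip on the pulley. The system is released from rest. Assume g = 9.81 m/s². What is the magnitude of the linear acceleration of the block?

I = MR² = (11.5)(0.0746)² = 0.06400 kg·m².
Block: mg − T = ma. Pulley: TR = Iα. No-slip: a = αR, so T = (I/R²)a = 11.50·a.
Then mg = (m + 11.50)a, so a = (6.22)(9.81)/(6.22 + 11.50) = 3.443 m/s².

a ≈ 3.44 m/s²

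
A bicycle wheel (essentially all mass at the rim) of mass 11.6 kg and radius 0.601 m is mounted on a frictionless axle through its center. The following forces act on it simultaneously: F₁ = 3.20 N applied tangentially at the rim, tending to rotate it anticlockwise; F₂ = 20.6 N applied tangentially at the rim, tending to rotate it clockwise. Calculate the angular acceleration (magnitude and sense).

α ≈ 2.50 rad/s², clockwise

I = MR² = (11.6)(0.601)² = 4.190 kg·m².
Taking anticlockwise as positive: τ₁ = +(3.20)(0.601) = +1.923 N·m; τ₂ = −(20.6)(0.601) = −12.38 N·m.
Net torque τ = -10.46 N·m.
α = τ/I = -10.46/4.190 = -2.496 rad/s².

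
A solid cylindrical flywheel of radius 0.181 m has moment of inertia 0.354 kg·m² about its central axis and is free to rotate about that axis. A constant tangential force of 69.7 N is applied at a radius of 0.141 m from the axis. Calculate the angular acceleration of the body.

τ = F·r = (69.7)(0.141) = 9.828 N·m.
From τ = Iα: α = 9.828/0.3540 = 27.76 rad/s².

α ≈ 27.8 rad/s²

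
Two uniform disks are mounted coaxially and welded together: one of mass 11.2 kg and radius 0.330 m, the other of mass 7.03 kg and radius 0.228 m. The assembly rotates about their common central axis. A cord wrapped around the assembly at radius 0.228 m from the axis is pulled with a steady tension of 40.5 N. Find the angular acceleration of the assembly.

α ≈ 11.7 rad/s²

I = ½M₁R₁² + ½M₂R₂² = ½(11.2)(0.330)² + ½(7.03)(0.228)² = 0.7926 kg·m².
τ = F r = (40.5)(0.228) = 9.234 N·m.
α = τ/I = 9.234/0.7926 = 11.65 rad/s².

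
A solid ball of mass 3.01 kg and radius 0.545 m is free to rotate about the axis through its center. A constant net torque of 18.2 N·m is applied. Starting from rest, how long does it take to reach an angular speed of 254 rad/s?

I = (2/5)MR² = (2/5)(3.01)(0.545)² = 0.3576 kg·m².
α = τ/I = 18.2/0.3576 = 50.89 rad/s².
ω = αt ⇒ t = ω/α = 254/50.89 = 4.991 s.

t ≈ 4.99 s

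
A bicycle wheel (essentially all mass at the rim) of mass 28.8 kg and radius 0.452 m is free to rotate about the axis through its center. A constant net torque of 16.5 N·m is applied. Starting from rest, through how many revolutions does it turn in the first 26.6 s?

≈ 158 revolutions

I = MR² = (28.8)(0.452)² = 5.884 kg·m².
α = τ/I = 16.5/5.884 = 2.804 rad/s².
θ = ½αt² = ½(2.804)(26.6)² = 992.1 rad.
Revolutions = θ/(2π) = 157.9.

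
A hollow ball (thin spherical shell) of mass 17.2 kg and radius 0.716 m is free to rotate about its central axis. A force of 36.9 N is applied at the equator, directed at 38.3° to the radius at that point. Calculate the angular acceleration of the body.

α ≈ 2.79 rad/s²

I = (2/3)MR² = (2/3)(17.2)(0.716)² = 5.878 kg·m².
Only the tangential component produces torque: τ = F R sinθ = (36.9)(0.716) sin 38.3° = 16.37 N·m.
From τ = Iα: α = 16.37/5.878 = 2.786 rad/s².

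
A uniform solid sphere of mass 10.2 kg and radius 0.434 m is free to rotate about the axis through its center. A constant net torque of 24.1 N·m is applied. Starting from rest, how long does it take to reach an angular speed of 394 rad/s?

t ≈ 12.6 s

I = (2/5)MR² = (2/5)(10.2)(0.434)² = 0.7685 kg·m².
α = τ/I = 24.1/0.7685 = 31.36 rad/s².
ω = αt ⇒ t = ω/α = 394/31.36 = 12.56 s.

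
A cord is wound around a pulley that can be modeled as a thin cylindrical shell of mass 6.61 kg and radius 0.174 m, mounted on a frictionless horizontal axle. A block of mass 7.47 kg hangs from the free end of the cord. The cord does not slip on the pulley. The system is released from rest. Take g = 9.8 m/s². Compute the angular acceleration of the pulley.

α ≈ 29.9 rad/s²

I = MR² = (6.61)(0.174)² = 0.2001 kg·m².
Block: mg − T = ma. Pulley: TR = Iα. No-slip: a = αR, so T = (I/R²)a = 6.610·a.
Then mg = (m + 6.610)a, so a = (7.47)(9.8)/(7.47 + 6.610) = 5.199 m/s².
α = a/R = 5.199/0.174 = 29.88 rad/s².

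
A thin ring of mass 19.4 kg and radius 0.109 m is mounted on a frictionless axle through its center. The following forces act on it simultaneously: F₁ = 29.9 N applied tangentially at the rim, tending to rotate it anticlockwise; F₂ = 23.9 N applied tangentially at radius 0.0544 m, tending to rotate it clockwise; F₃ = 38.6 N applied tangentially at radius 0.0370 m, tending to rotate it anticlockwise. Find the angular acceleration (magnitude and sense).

I = MR² = (19.4)(0.109)² = 0.2305 kg·m².
Taking anticlockwise as positive: τ₁ = +(29.9)(0.109) = +3.259 N·m; τ₂ = −(23.9)(0.0544) = −1.300 N·m; τ₃ = +(38.6)(0.0370) = +1.428 N·m.
Net torque τ = 3.387 N·m.
α = τ/I = 3.387/0.2305 = 14.70 rad/s².

α ≈ 14.7 rad/s², anticlockwise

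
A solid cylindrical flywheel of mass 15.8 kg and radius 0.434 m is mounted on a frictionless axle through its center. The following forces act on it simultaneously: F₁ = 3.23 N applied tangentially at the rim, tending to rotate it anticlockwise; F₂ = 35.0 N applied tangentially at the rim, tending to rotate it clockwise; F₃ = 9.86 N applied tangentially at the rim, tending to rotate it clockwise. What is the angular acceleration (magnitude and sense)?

α ≈ 12.1 rad/s², clockwise

I = ½MR² = (1/2)(15.8)(0.434)² = 1.488 kg·m².
Taking anticlockwise as positive: τ₁ = +(3.23)(0.434) = +1.402 N·m; τ₂ = −(35.0)(0.434) = −15.19 N·m; τ₃ = −(9.86)(0.434) = −4.279 N·m.
Net torque τ = -18.07 N·m.
α = τ/I = -18.07/1.488 = -12.14 rad/s².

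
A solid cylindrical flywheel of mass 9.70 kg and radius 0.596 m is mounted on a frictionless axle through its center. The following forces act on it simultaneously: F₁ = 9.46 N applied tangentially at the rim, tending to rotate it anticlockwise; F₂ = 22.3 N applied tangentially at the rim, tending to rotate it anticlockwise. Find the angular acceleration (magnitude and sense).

I = ½MR² = (1/2)(9.70)(0.596)² = 1.723 kg·m².
Taking anticlockwise as positive: τ₁ = +(9.46)(0.596) = +5.638 N·m; τ₂ = +(22.3)(0.596) = +13.29 N·m.
Net torque τ = 18.93 N·m.
α = τ/I = 18.93/1.723 = 10.99 rad/s².

α ≈ 11.0 rad/s², anticlockwise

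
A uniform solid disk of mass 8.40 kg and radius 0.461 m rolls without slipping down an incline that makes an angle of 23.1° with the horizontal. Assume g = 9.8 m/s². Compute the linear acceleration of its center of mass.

Translation along the incline: Mg sinθ − f = Ma.
Rotation about the center: fR = Iα with I = ½MR². No-slip gives a = αR, so f = (I/R²)a = (1/2)M a.
Substituting: Mg sinθ = (1 + 0.5000)Ma, so a = g sinθ/(1 + 0.5000) = (9.8) sin 23.1° / 1.500 = 2.563 m/s².

a ≈ 2.56 m/s²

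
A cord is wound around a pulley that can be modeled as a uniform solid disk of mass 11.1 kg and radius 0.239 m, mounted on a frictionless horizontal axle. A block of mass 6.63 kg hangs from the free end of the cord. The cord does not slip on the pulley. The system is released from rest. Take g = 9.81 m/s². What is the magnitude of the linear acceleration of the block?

I = ½MR² = (1/2)(11.1)(0.239)² = 0.3170 kg·m².
Block: mg − T = ma. Pulley: TR = Iα. No-slip: a = αR, so T = (I/R²)a = 5.550·a.
Then mg = (m + 5.550)a, so a = (6.63)(9.81)/(6.63 + 5.550) = 5.340 m/s².

a ≈ 5.34 m/s²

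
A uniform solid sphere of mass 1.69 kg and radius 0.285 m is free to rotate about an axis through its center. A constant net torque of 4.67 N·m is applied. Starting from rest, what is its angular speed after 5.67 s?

ω ≈ 482 rad/s

I = (2/5)MR² = (2/5)(1.69)(0.285)² = 0.05491 kg·m².
α = τ/I = 4.67/0.05491 = 85.05 rad/s².
ω = ω₀ + αt = 0 + (85.05)(5.67) = 482.2 rad/s.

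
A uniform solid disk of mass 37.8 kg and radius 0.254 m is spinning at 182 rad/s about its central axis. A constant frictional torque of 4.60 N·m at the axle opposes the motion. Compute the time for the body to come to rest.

I = ½MR² = (1/2)(37.8)(0.254)² = 1.219 kg·m².
The net torque has magnitude 4.60 N·m, opposing ω.
|α| = τ/I = 4.600/1.219 = 3.772 rad/s² (deceleration).
0 = ω₀ − |α|t ⇒ t = ω₀/|α| = 182/3.772 = 48.24 s.

t ≈ 48.2 s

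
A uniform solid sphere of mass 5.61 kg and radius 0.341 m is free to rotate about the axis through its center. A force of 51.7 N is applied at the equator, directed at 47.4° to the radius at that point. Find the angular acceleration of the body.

I = (2/5)MR² = (2/5)(5.61)(0.341)² = 0.2609 kg·m².
Only the tangential component produces torque: τ = F R sinθ = (51.7)(0.341) sin 47.4° = 12.98 N·m.
From τ = Iα: α = 12.98/0.2609 = 49.73 rad/s².

α ≈ 49.7 rad/s²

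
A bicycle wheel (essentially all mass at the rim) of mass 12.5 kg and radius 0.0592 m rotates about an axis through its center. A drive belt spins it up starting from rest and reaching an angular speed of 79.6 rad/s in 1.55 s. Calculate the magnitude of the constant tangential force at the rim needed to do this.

I = MR² = (12.5)(0.0592)² = 0.04381 kg·m².
α = Δω/Δt = (79.6 − 0)/1.55 = 51.35 rad/s².
The required torque is τ = Iα = (0.04381)(51.35) = 2.250 N·m.
A tangential force at the rim gives τ = FR, so F = τ/R = 2.250/0.0592 = 38.00 N.

F ≈ 38.0 N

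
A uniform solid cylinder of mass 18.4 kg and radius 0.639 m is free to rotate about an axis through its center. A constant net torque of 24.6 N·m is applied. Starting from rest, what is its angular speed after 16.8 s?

ω ≈ 110 rad/s

I = ½MR² = (1/2)(18.4)(0.639)² = 3.757 kg·m².
α = τ/I = 24.6/3.757 = 6.549 rad/s².
ω = ω₀ + αt = 0 + (6.549)(16.8) = 110.0 rad/s.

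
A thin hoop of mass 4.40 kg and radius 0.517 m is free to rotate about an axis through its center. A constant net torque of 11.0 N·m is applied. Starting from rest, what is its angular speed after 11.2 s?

ω ≈ 105 rad/s

I = MR² = (4.40)(0.517)² = 1.176 kg·m².
α = τ/I = 11.0/1.176 = 9.353 rad/s².
ω = ω₀ + αt = 0 + (9.353)(11.2) = 104.8 rad/s.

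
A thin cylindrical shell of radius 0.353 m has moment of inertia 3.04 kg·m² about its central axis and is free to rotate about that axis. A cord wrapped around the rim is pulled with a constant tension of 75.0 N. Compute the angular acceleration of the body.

τ = F R = (75.0)(0.353) = 26.47 N·m.
Newton's second law for rotation, τ = Iα, gives α = τ/I = 26.47/3.040 = 8.709 rad/s².

α ≈ 8.71 rad/s²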